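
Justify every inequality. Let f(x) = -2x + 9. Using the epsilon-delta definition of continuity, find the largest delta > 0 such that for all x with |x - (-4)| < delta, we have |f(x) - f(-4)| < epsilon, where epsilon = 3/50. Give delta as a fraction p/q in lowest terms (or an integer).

We compute f(-4) = -2*(-4) + 9 = 17.
|f(x) - f(-4)| = |-2x + 9 - (17)| = |-2(x - (-4))| = 2|x - (-4)|.
We need 2|x - (-4)| < 3/50, i.e. |x - (-4)| < 3/50 / 2 = 3/100.
So any delta <= 3/100 works. Conversely, if delta > 3/100, then x = -4 + 3/100 satisfies |x - (-4)| = 3/100 < delta but |f(x) - f(-4)| = 2 * 3/100 = 3/50, which is not < 3/50; so no larger delta works.
Hence the largest such delta is 3/100.

3/100


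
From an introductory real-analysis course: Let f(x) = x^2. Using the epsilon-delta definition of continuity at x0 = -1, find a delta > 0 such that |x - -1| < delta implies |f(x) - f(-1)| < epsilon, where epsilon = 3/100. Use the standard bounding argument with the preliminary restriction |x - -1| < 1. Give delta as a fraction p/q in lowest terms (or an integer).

Factor: |x^2 - (-1)^2| = |x - -1| * |x + -1|.
Impose |x - -1| < 1 first. Then |x + -1| = |(x - -1) + 2*(-1)| <= |x - -1| + 2*|-1| < 1 + 2 = 3.
So |x^2 - (-1)^2| < delta * 3.
We need delta * 3 <= 3/100, i.e. delta <= 3/100/3 = 1/100.
Since 1/100 < 1, this is tighter than 1; take delta = 1/100.
So delta = 1/100 works.

1/100


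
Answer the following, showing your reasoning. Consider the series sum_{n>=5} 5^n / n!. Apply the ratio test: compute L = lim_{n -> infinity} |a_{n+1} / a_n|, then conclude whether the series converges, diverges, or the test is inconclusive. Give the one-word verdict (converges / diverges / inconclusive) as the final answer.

Let a_n denote the general term. Form the ratio a_{n+1}/a_n and simplify:
a_{n+1}/a_n = 5/(n + 1)
Take the limit as n -> infinity: L = 0.
Since L = 0 < 1, the ratio test implies the series converges.

converges


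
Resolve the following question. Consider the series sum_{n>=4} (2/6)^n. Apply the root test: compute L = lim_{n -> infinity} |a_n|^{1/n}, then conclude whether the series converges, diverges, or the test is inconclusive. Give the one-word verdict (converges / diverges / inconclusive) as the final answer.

Let a_n denote the general term. Form |a_n|^(1/n) and simplify:
|a_n|^(1/n) = 1/3
Take the limit as n -> infinity: L = 1/3.
Since L = 1/3 < 1, the root test implies convergence.

converges


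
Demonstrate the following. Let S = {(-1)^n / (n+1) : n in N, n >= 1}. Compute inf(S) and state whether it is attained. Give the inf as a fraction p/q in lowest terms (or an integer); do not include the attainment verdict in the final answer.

Analysis:
- Values: -1/2, 1/3, -1/4, 1/5, -1/6, ...
- Positive terms (even n): 1/(2+1), 1/(4+1), ... decreasing -> max = 1/3 (n=2).
- Negative terms (odd n): -1/(1+1), -1/(3+1), ... increasing -> min = -1/2 (n=1).
- So sup = 1/3 (attained at n=2); inf = -1/2 (attained at n=1).
Conclusion: inf(S) = -1/2, attained in S.

-1/2


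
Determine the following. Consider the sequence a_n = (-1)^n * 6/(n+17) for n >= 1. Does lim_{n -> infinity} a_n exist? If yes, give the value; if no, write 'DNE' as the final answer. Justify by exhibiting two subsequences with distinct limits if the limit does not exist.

Examine the behaviour of a_n along subsequences.
Even-n subsequence a_{2k} = 6/(2k+17) -> 0. Odd-n subsequence a_{2k+1} = -6/(2k+18) -> 0. Both tend to 0, which suggests the limit is 0; verify directly.
|a_n - 0| = 6/(n+17) < 6/n for every n >= 1.
Given epsilon > 0, choose a positive integer N > 6/epsilon. Then for all n >= N, |a_n| < 6/n <= 6/N < epsilon.
So by the definition of the limit, lim a_n exists and equals 0.

0


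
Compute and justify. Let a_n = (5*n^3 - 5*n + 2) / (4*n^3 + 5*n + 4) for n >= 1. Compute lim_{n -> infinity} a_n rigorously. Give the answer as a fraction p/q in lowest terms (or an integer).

Divide numerator and denominator by n^3, the highest power:
numerator / n^3 = 5 - 5/n^2 + 2/n^3
denominator / n^3 = 4 + 5/n^2 + 4/n^3
As n -> infinity, all terms of the form c/n^k (k >= 1) tend to 0.
So numerator / n^3 -> 5 and denominator / n^3 -> 4.
Therefore lim a_n = 5/4.

5/4


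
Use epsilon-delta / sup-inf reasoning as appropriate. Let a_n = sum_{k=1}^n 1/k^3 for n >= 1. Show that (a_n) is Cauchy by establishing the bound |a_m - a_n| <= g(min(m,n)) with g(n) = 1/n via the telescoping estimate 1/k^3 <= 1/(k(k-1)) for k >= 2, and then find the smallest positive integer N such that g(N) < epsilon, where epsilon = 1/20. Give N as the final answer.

For m > n >= 1: |a_m - a_n| = sum_{k=n+1}^m 1/k^3.
Use 1/k^3 <= 1/(k(k-1)) = 1/(k-1) - 1/k for k >= 2 (which holds since k^3 >= k^2 >= k(k-1) for k >= 2):
sum_{k=n+1}^m 1/k^3 <= sum_{k=n+1}^m (1/(k-1) - 1/k) = 1/n - 1/m <= 1/n.
By symmetry the same bound holds with n,m swapped, so |a_m - a_n| <= 1/min(m,n) = g(min(m,n)). Since g(n) -> 0, (a_n) is Cauchy.
Now solve g(N) < 1/20: 1/N < 1/20 <=> N > 1/(1/20) = 20.
The smallest integer strictly greater than 20 is N = 21.
Check: g(21) = 1/21 < 1/20; g(20) = 1/20 >= 1/20. So N = 21.

21


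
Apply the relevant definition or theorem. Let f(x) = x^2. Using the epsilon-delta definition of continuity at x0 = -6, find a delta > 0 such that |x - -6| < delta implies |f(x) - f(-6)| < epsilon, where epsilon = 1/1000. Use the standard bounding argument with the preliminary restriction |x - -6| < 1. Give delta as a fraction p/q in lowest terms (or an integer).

Factor: |x^2 - (-6)^2| = |x - -6| * |x + -6|.
Impose |x - -6| < 1 first. Then |x + -6| = |(x - -6) + 2*(-6)| <= |x - -6| + 2*|-6| < 1 + 12 = 13.
So |x^2 - (-6)^2| < delta * 13.
We need delta * 13 <= 1/1000, i.e. delta <= 1/1000/13 = 1/13000.
Since 1/13000 < 1, this is tighter than 1; take delta = 1/13000.
So delta = 1/13000 works.

1/13000


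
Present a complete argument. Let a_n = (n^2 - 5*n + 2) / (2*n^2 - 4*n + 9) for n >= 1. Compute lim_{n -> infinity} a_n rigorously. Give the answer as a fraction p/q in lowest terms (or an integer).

Divide numerator and denominator by n^2, the highest power:
numerator / n^2 = 1 - 5/n + 2/n^2
denominator / n^2 = 2 - 4/n + 9/n^2
As n -> infinity, all terms of the form c/n^k (k >= 1) tend to 0.
So numerator / n^2 -> 1 and denominator / n^2 -> 2.
Therefore lim a_n = 1/2.

1/2


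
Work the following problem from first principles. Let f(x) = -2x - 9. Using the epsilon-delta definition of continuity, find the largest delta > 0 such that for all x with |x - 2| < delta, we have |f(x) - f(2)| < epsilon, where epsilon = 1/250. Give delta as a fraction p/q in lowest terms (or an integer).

We compute f(2) = -2*(2) - 9 = -13.
|f(x) - f(2)| = |-2x - 9 - (-13)| = |-2(x - 2)| = 2|x - 2|.
We need 2|x - 2| < 1/250, i.e. |x - 2| < 1/250 / 2 = 1/500.
So any delta <= 1/500 works. Conversely, if delta > 1/500, then x = 2 + 1/500 satisfies |x - 2| = 1/500 < delta but |f(x) - f(2)| = 2 * 1/500 = 1/250, which is not < 1/250; so no larger delta works.
Hence the largest such delta is 1/500.

1/500


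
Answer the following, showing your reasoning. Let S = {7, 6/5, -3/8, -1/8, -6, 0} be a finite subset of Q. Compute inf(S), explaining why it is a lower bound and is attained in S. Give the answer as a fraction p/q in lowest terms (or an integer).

S is finite, so inf(S) = min(S).
Sorted increasing:
-6, -3/8, -1/8, 0, 6/5, 7
The extremum is -6.
For every x in S, x >= -6. And -6 is in S, so it is attained.
Therefore inf(S) = -6.

-6


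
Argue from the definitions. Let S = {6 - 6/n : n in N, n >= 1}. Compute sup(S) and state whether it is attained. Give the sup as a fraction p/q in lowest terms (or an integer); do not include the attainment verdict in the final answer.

Analysis:
- Values: 0, 3, 4, 9/2, ... strictly increasing.
- Minimum is 0 (n=1); inf = 0 (attained).
- 6 - 6/n -> 6 from below; sup = 6, not attained.
Conclusion: sup(S) = 6, not attained in S.

6


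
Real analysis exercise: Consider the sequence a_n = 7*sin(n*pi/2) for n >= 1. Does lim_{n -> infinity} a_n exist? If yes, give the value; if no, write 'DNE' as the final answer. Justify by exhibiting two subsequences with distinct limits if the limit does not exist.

Examine the behaviour of a_n along subsequences.
a_{4k+1} = 7*sin(pi/2 + 2k*pi) = 7 -> 7. a_{4k+3} = 7*sin(3pi/2 + 2k*pi) = -7 -> -7.
Since these two subsequential limits are 7 and -7, distinct, the full sequence cannot converge (a convergent sequence has all subsequences tending to the same limit). So lim a_n does not exist.

DNE


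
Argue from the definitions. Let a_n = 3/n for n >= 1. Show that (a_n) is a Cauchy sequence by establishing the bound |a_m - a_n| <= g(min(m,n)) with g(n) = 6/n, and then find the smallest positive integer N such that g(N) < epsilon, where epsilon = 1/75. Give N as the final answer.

For any m, n >= 1, by the triangle inequality:
|a_m - a_n| = |3/m - 3/n| <= 3*1/m + 3*1/n <= 6/min(m,n).
So g(n) = 6/n bounds the Cauchy difference. Since g(n) -> 0, (a_n) is Cauchy.
Now solve g(N) < 1/75: 6/N < 1/75 <=> N > 6 / (1/75) = 450.
The smallest integer strictly greater than 450 is N = 451.
Check: g(451) = 6/451 = 6/451 < 1/75; g(450) = 1/75 >= 1/75. So N = 451.

451


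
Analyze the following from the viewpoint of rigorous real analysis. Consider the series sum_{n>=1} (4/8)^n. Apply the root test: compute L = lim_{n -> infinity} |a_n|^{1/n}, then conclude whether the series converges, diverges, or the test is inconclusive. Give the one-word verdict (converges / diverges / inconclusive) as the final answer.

Let a_n denote the general term. Form |a_n|^(1/n) and simplify:
|a_n|^(1/n) = 1/2
Take the limit as n -> infinity: L = 1/2.
Since L = 1/2 < 1, the root test implies convergence.

converges


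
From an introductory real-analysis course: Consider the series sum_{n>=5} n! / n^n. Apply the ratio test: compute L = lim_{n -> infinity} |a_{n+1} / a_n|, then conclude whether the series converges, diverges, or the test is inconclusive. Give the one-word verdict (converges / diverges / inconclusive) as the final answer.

Let a_n denote the general term. Form the ratio a_{n+1}/a_n and simplify:
a_{n+1}/a_n = (n/(n + 1))^n
Take the limit as n -> infinity: L = exp(-1).
Since L = exp(-1) < 1, the ratio test implies the series converges.

converges


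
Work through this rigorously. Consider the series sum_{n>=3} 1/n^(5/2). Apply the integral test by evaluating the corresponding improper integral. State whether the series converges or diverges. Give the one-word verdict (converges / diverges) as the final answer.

Let f(x) = x^(-5/2). Then f is positive, continuous, and decreasing on [3, infinity), so the integral test applies.
Compute the improper integral int_{3}^infinity f(x) dx:
  antiderivative F(x) = -2/(3*x^(3/2)).
  As x -> infinity, F(x) -> 0 (since p = 5/2 > 1).
  So int = F(infinity) - F(3) = 0 - (-2*sqrt(3)/27) = 2*sqrt(3)/27.
  Finite, so by the integral test, the series converges.

converges


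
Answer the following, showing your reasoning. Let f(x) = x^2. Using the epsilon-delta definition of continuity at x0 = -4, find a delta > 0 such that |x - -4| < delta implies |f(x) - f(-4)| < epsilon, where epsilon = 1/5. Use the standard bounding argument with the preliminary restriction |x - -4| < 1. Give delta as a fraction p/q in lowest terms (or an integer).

Factor: |x^2 - (-4)^2| = |x - -4| * |x + -4|.
Impose |x - -4| < 1 first. Then |x + -4| = |(x - -4) + 2*(-4)| <= |x - -4| + 2*|-4| < 1 + 8 = 9.
So |x^2 - (-4)^2| < delta * 9.
We need delta * 9 <= 1/5, i.e. delta <= 1/5/9 = 1/45.
Since 1/45 < 1, this is tighter than 1; take delta = 1/45.
So delta = 1/45 works.

1/45


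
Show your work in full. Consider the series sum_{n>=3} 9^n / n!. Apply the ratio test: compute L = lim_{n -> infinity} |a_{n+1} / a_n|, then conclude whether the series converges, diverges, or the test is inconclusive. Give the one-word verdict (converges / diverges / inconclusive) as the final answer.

Let a_n denote the general term. Form the ratio a_{n+1}/a_n and simplify:
a_{n+1}/a_n = 9/(n + 1)
Take the limit as n -> infinity: L = 0.
Since L = 0 < 1, the ratio test implies the series converges.

converges


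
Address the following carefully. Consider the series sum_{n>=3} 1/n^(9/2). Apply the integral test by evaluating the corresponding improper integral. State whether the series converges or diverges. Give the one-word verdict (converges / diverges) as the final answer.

Let f(x) = x^(-9/2). Then f is positive, continuous, and decreasing on [3, infinity), so the integral test applies.
Compute the improper integral int_{3}^infinity f(x) dx:
  antiderivative F(x) = -2/(7*x^(7/2)).
  As x -> infinity, F(x) -> 0 (since p = 9/2 > 1).
  So int = F(infinity) - F(3) = 0 - (-2*sqrt(3)/567) = 2*sqrt(3)/567.
  Finite, so by the integral test, the series converges.

converges


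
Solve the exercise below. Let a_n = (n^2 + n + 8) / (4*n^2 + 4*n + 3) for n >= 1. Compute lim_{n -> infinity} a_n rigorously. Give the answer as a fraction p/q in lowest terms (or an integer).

Divide numerator and denominator by n^2, the highest power:
numerator / n^2 = 1 + 1/n + 8/n^2
denominator / n^2 = 4 + 4/n + 3/n^2
As n -> infinity, all terms of the form c/n^k (k >= 1) tend to 0.
So numerator / n^2 -> 1 and denominator / n^2 -> 4.
Therefore lim a_n = 1/4.

1/4


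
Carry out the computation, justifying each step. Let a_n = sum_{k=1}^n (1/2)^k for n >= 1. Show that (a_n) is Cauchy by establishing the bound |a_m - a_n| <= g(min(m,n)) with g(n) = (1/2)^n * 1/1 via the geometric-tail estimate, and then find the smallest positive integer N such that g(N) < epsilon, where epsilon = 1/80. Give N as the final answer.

For m > n >= 1: |a_m - a_n| = sum_{k=n+1}^m (1/2)^k < sum_{k=n+1}^infinity (1/2)^k = (1/2)^(n+1) / (1 - 1/2) = (1/2)^n * (1/2) * (2/1) = (1/2)^n * 1/1.
So g(n) = (1/2)^n / 1. Since g(n) -> 0, (a_n) is Cauchy.
Now solve g(N) < 1/80: (1/2)^N / 1 < 1/80 <=> 2^N > 1 / (1 * 1/80) = 80.
Check powers of 2: 2^6 = 64 <= 80, 2^7 = 128 > 80.
So the smallest such N is 7. Check: g(7) = 1/(1 * 128) = 1/128 < 1/80.

7


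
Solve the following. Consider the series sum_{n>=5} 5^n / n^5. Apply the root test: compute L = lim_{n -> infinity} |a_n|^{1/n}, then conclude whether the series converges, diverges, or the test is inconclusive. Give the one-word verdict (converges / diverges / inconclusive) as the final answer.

Let a_n denote the general term. Form |a_n|^(1/n) and simplify:
|a_n|^(1/n) = 5/n^(5/n)
Take the limit as n -> infinity: L = 5.
Since L = 5 > 1, the root test implies divergence.

diverges


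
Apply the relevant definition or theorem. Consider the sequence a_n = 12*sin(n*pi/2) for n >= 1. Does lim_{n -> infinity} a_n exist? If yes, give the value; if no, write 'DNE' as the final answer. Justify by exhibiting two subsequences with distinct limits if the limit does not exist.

Examine the behaviour of a_n along subsequences.
a_{4k+1} = 12*sin(pi/2 + 2k*pi) = 12 -> 12. a_{4k+3} = 12*sin(3pi/2 + 2k*pi) = -12 -> -12.
Since these two subsequential limits are 12 and -12, distinct, the full sequence cannot converge (a convergent sequence has all subsequences tending to the same limit). So lim a_n does not exist.

DNE


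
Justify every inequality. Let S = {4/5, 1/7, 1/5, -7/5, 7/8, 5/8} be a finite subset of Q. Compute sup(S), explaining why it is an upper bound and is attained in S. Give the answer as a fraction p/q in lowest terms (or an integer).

S is finite, so sup(S) = max(S).
Sorted decreasing:
7/8, 4/5, 5/8, 1/5, 1/7, -7/5
The extremum is 7/8.
For every x in S, x <= 7/8. And 7/8 is in S, so it is attained.
Therefore sup(S) = 7/8.

7/8


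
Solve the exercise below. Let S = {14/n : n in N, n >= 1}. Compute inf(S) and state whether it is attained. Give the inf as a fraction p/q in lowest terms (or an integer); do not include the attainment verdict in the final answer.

Analysis:
- Values: 14, 7, 14/3, 7/2, ... strictly decreasing.
- The maximum is 14 (n=1); sup = 14 (attained).
- The set is bounded below by 0; 14/n -> 0 so 0 is the greatest lower bound.
- 0 is not in the set, so inf = 0 is not attained.
Conclusion: inf(S) = 0, not attained in S.

0


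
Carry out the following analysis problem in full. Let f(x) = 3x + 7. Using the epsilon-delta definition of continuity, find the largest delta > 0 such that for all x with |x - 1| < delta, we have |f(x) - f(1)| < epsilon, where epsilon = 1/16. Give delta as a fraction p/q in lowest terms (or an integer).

We compute f(1) = 3*(1) + 7 = 10.
|f(x) - f(1)| = |3x + 7 - (10)| = |3(x - 1)| = 3|x - 1|.
We need 3|x - 1| < 1/16, i.e. |x - 1| < 1/16 / 3 = 1/48.
So any delta <= 1/48 works. Conversely, if delta > 1/48, then x = 1 + 1/48 satisfies |x - 1| = 1/48 < delta but |f(x) - f(1)| = 3 * 1/48 = 1/16, which is not < 1/16; so no larger delta works.
Hence the largest such delta is 1/48.

1/48


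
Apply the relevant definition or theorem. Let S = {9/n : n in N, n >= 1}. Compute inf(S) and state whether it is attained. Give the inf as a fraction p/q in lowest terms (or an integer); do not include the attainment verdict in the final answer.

Analysis:
- Values: 9, 9/2, 3, 9/4, ... strictly decreasing.
- The maximum is 9 (n=1); sup = 9 (attained).
- The set is bounded below by 0; 9/n -> 0 so 0 is the greatest lower bound.
- 0 is not in the set, so inf = 0 is not attained.
Conclusion: inf(S) = 0, not attained in S.

0


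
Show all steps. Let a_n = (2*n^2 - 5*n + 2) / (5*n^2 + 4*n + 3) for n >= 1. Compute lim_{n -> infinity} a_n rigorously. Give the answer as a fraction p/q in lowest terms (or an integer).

Divide numerator and denominator by n^2, the highest power:
numerator / n^2 = 2 - 5/n + 2/n^2
denominator / n^2 = 5 + 4/n + 3/n^2
As n -> infinity, all terms of the form c/n^k (k >= 1) tend to 0.
So numerator / n^2 -> 2 and denominator / n^2 -> 5.
Therefore lim a_n = 2/5.

2/5


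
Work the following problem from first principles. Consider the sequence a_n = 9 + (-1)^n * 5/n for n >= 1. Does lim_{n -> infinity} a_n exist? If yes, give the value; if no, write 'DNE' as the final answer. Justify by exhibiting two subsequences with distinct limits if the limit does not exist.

Examine the behaviour of a_n along subsequences.
Even-n subsequence a_{2k} = 9 + 5/(2k) -> 9. Odd-n subsequence a_{2k+1} = 9 - 5/(2k+1) -> 9. Both tend to 9, which suggests the limit is 9; verify directly.
|a_n - 9| = |(-1)^n * 5/n| = 5/n for every n >= 1.
Given epsilon > 0, choose a positive integer N > 5/epsilon. Then for all n >= N, |a_n - 9| = 5/n <= 5/N < epsilon.
So by the definition of the limit, lim a_n exists and equals 9.

9


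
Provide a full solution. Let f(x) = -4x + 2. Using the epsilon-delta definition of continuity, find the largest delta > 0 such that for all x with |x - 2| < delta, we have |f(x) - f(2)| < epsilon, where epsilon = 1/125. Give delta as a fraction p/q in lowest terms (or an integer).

We compute f(2) = -4*(2) + 2 = -6.
|f(x) - f(2)| = |-4x + 2 - (-6)| = |-4(x - 2)| = 4|x - 2|.
We need 4|x - 2| < 1/125, i.e. |x - 2| < 1/125 / 4 = 1/500.
So any delta <= 1/500 works. Conversely, if delta > 1/500, then x = 2 + 1/500 satisfies |x - 2| = 1/500 < delta but |f(x) - f(2)| = 4 * 1/500 = 1/125, which is not < 1/125; so no larger delta works.
Hence the largest such delta is 1/500.

1/500


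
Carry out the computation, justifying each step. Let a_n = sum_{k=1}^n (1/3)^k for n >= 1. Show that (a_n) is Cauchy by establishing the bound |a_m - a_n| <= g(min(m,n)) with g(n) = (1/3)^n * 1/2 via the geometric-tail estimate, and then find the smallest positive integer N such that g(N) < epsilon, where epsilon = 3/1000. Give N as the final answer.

For m > n >= 1: |a_m - a_n| = sum_{k=n+1}^m (1/3)^k < sum_{k=n+1}^infinity (1/3)^k = (1/3)^(n+1) / (1 - 1/3) = (1/3)^n * (1/3) * (3/2) = (1/3)^n * 1/2.
So g(n) = (1/3)^n / 2. Since g(n) -> 0, (a_n) is Cauchy.
Now solve g(N) < 3/1000: (1/3)^N / 2 < 3/1000 <=> 3^N > 1 / (2 * 3/1000) = 500/3.
Check powers of 3: 3^4 = 81 <= 500/3, 3^5 = 243 > 500/3.
So the smallest such N is 5. Check: g(5) = 1/(2 * 243) = 1/486 < 3/1000.

5


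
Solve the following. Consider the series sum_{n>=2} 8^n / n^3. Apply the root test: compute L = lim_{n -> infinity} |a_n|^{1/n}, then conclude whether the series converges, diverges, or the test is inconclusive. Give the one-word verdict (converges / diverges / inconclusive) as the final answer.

Let a_n denote the general term. Form |a_n|^(1/n) and simplify:
|a_n|^(1/n) = 8/n^(3/n)
Take the limit as n -> infinity: L = 8.
Since L = 8 > 1, the root test implies divergence.

diverges


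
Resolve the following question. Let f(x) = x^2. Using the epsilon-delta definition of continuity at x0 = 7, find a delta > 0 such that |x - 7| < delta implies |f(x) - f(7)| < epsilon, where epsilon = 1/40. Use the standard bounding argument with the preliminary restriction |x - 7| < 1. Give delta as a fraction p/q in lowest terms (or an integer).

Factor: |x^2 - (7)^2| = |x - 7| * |x + 7|.
Impose |x - 7| < 1 first. Then |x + 7| = |(x - 7) + 2*(7)| <= |x - 7| + 2*|7| < 1 + 14 = 15.
So |x^2 - (7)^2| < delta * 15.
We need delta * 15 <= 1/40, i.e. delta <= 1/40/15 = 1/600.
Since 1/600 < 1, this is tighter than 1; take delta = 1/600.
So delta = 1/600 works.

1/600


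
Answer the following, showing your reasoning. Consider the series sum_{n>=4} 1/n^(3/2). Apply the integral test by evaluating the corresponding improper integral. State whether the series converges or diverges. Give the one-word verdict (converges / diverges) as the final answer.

Let f(x) = x^(-3/2). Then f is positive, continuous, and decreasing on [4, infinity), so the integral test applies.
Compute the improper integral int_{4}^infinity f(x) dx:
  antiderivative F(x) = -2/sqrt(x).
  As x -> infinity, F(x) -> 0 (since p = 3/2 > 1).
  So int = F(infinity) - F(4) = 0 - (-1) = 1.
  Finite, so by the integral test, the series converges.

converges


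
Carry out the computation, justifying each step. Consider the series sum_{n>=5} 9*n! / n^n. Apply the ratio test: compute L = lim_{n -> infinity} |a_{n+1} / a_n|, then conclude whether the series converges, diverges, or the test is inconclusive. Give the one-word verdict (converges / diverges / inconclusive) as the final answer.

Let a_n denote the general term. Form the ratio a_{n+1}/a_n and simplify:
a_{n+1}/a_n = (n/(n + 1))^n
Take the limit as n -> infinity: L = exp(-1).
Since L = exp(-1) < 1, the ratio test implies the series converges.

converges


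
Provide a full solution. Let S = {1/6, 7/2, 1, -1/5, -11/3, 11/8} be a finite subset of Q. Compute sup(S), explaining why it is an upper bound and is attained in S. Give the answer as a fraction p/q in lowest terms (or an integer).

S is finite, so sup(S) = max(S).
Sorted decreasing:
7/2, 11/8, 1, 1/6, -1/5, -11/3
The extremum is 7/2.
For every x in S, x <= 7/2. And 7/2 is in S, so it is attained.
Therefore sup(S) = 7/2.

7/2


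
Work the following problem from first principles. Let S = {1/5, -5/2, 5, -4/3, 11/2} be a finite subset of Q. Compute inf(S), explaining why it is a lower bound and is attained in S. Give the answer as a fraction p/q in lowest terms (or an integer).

S is finite, so inf(S) = min(S).
Sorted increasing:
-5/2, -4/3, 1/5, 5, 11/2
The extremum is -5/2.
For every x in S, x >= -5/2. And -5/2 is in S, so it is attained.
Therefore inf(S) = -5/2.

-5/2


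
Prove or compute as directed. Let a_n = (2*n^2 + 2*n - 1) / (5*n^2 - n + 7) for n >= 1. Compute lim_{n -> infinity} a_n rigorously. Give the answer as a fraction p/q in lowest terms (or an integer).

Divide numerator and denominator by n^2, the highest power:
numerator / n^2 = 2 + 2/n - 1/n^2
denominator / n^2 = 5 - 1/n + 7/n^2
As n -> infinity, all terms of the form c/n^k (k >= 1) tend to 0.
So numerator / n^2 -> 2 and denominator / n^2 -> 5.
Therefore lim a_n = 2/5.

2/5


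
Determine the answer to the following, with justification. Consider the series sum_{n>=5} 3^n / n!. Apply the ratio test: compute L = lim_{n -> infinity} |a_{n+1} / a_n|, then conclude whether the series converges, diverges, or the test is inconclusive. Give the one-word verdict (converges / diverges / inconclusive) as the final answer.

Let a_n denote the general term. Form the ratio a_{n+1}/a_n and simplify:
a_{n+1}/a_n = 3/(n + 1)
Take the limit as n -> infinity: L = 0.
Since L = 0 < 1, the ratio test implies the series converges.

converges


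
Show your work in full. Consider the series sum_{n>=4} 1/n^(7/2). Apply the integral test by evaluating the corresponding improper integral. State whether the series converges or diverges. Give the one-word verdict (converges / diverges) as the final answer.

Let f(x) = x^(-7/2). Then f is positive, continuous, and decreasing on [4, infinity), so the integral test applies.
Compute the improper integral int_{4}^infinity f(x) dx:
  antiderivative F(x) = -2/(5*x^(5/2)).
  As x -> infinity, F(x) -> 0 (since p = 7/2 > 1).
  So int = F(infinity) - F(4) = 0 - (-1/80) = 1/80.
  Finite, so by the integral test, the series converges.

converges


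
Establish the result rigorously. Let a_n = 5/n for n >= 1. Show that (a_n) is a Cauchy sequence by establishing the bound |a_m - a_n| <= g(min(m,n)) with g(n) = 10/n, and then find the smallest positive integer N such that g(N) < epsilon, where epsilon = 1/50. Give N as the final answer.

For any m, n >= 1, by the triangle inequality:
|a_m - a_n| = |5/m - 5/n| <= 5*1/m + 5*1/n <= 10/min(m,n).
So g(n) = 10/n bounds the Cauchy difference. Since g(n) -> 0, (a_n) is Cauchy.
Now solve g(N) < 1/50: 10/N < 1/50 <=> N > 10 / (1/50) = 500.
The smallest integer strictly greater than 500 is N = 501.
Check: g(501) = 10/501 = 10/501 < 1/50; g(500) = 1/50 >= 1/50. So N = 501.

501


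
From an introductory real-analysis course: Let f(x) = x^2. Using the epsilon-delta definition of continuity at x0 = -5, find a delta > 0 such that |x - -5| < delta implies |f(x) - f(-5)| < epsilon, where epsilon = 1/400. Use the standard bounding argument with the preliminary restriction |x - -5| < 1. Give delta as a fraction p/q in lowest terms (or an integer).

Factor: |x^2 - (-5)^2| = |x - -5| * |x + -5|.
Impose |x - -5| < 1 first. Then |x + -5| = |(x - -5) + 2*(-5)| <= |x - -5| + 2*|-5| < 1 + 10 = 11.
So |x^2 - (-5)^2| < delta * 11.
We need delta * 11 <= 1/400, i.e. delta <= 1/400/11 = 1/4400.
Since 1/4400 < 1, this is tighter than 1; take delta = 1/4400.
So delta = 1/4400 works.

1/4400


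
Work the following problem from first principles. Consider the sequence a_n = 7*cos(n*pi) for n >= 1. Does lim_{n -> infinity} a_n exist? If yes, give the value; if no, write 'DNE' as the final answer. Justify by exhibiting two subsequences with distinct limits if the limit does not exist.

Examine the behaviour of a_n along subsequences.
cos(n*pi) = (-1)^n, so a_n = 7*(-1)^n. a_{2k} = 7 -> 7. a_{2k+1} = -7 -> -7.
Since these two subsequential limits are 7 and -7, distinct, the full sequence cannot converge (a convergent sequence has all subsequences tending to the same limit). So lim a_n does not exist.

DNE


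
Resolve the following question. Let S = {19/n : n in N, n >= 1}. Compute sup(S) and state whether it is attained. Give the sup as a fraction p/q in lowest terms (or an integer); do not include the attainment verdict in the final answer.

Analysis:
- Values: 19, 19/2, 19/3, 19/4, ... strictly decreasing.
- The maximum is 19 (n=1); sup = 19 (attained).
- The set is bounded below by 0; 19/n -> 0 so 0 is the greatest lower bound.
- 0 is not in the set, so inf = 0 is not attained.
Conclusion: sup(S) = 19, attained in S.

19


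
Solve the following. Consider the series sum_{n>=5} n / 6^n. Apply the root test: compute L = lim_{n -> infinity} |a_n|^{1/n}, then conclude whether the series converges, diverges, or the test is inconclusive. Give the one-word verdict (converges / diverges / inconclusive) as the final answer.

Let a_n denote the general term. Form |a_n|^(1/n) and simplify:
|a_n|^(1/n) = n^(1/n)/6
Take the limit as n -> infinity: L = 1/6.
Since L = 1/6 < 1, the root test implies convergence.

converges


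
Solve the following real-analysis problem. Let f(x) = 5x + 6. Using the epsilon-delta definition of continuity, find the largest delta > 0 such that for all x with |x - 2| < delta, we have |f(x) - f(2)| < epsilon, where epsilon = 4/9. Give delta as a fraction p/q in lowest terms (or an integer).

We compute f(2) = 5*(2) + 6 = 16.
|f(x) - f(2)| = |5x + 6 - (16)| = |5(x - 2)| = 5|x - 2|.
We need 5|x - 2| < 4/9, i.e. |x - 2| < 4/9 / 5 = 4/45.
So any delta <= 4/45 works. Conversely, if delta > 4/45, then x = 2 + 4/45 satisfies |x - 2| = 4/45 < delta but |f(x) - f(2)| = 5 * 4/45 = 4/9, which is not < 4/9; so no larger delta works.
Hence the largest such delta is 4/45.

4/45


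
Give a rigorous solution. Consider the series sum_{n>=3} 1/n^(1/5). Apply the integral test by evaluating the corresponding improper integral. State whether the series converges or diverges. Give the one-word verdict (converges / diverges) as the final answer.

Let f(x) = x^(-1/5). Then f is positive, continuous, and decreasing on [3, infinity), so the integral test applies.
Compute the improper integral int_{3}^infinity f(x) dx:
  antiderivative F(x) = 5*x^(4/5)/4.
  As x -> infinity, F(x) -> infinity (since p = 1/5 < 1).
  So the integral diverges. By the integral test, the series diverges.

diverges


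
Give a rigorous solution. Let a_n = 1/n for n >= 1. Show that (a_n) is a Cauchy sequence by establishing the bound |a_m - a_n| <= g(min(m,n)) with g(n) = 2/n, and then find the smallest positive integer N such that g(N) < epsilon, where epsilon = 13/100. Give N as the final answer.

For any m, n >= 1, by the triangle inequality:
|a_m - a_n| = |1/m - 1/n| <= 1/m + 1/n <= 2/min(m,n).
So g(n) = 2/n bounds the Cauchy difference. Since g(n) -> 0, (a_n) is Cauchy.
Now solve g(N) < 13/100: 2/N < 13/100 <=> N > 2 / (13/100) = 200/13.
The smallest integer strictly greater than 200/13 is N = 16.
Check: g(16) = 2/16 = 1/8 < 13/100; g(15) = 2/15 >= 13/100. So N = 16.

16


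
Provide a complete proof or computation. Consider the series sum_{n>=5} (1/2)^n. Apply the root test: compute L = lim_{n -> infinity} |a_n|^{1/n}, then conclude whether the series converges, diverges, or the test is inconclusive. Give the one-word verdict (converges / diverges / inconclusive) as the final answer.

Let a_n denote the general term. Form |a_n|^(1/n) and simplify:
|a_n|^(1/n) = 1/2
Take the limit as n -> infinity: L = 1/2.
Since L = 1/2 < 1, the root test implies convergence.

converges


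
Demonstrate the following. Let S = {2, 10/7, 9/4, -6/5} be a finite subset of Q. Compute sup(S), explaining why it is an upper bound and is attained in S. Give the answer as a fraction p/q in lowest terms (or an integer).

S is finite, so sup(S) = max(S).
Sorted decreasing:
9/4, 2, 10/7, -6/5
The extremum is 9/4.
For every x in S, x <= 9/4. And 9/4 is in S, so it is attained.
Therefore sup(S) = 9/4.

9/4


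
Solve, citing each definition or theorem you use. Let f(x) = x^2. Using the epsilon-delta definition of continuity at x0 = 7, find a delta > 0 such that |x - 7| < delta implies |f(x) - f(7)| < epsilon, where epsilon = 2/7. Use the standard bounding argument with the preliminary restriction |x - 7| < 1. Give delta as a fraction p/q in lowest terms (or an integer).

Factor: |x^2 - (7)^2| = |x - 7| * |x + 7|.
Impose |x - 7| < 1 first. Then |x + 7| = |(x - 7) + 2*(7)| <= |x - 7| + 2*|7| < 1 + 14 = 15.
So |x^2 - (7)^2| < delta * 15.
We need delta * 15 <= 2/7, i.e. delta <= 2/7/15 = 2/105.
Since 2/105 < 1, this is tighter than 1; take delta = 2/105.
So delta = 2/105 works.

2/105


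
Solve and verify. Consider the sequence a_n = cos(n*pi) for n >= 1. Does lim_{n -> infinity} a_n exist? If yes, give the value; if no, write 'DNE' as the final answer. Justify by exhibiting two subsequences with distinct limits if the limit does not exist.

Examine the behaviour of a_n along subsequences.
cos(n*pi) = (-1)^n, so a_n = (-1)^n. a_{2k} = 1 -> 1. a_{2k+1} = -1 -> -1.
Since these two subsequential limits are 1 and -1, distinct, the full sequence cannot converge (a convergent sequence has all subsequences tending to the same limit). So lim a_n does not exist.

DNE


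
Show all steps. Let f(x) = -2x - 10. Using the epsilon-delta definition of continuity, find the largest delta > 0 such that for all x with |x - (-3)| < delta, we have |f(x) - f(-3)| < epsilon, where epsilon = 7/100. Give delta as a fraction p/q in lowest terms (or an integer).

We compute f(-3) = -2*(-3) - 10 = -4.
|f(x) - f(-3)| = |-2x - 10 - (-4)| = |-2(x - (-3))| = 2|x - (-3)|.
We need 2|x - (-3)| < 7/100, i.e. |x - (-3)| < 7/100 / 2 = 7/200.
So any delta <= 7/200 works. Conversely, if delta > 7/200, then x = -3 + 7/200 satisfies |x - (-3)| = 7/200 < delta but |f(x) - f(-3)| = 2 * 7/200 = 7/100, which is not < 7/100; so no larger delta works.
Hence the largest such delta is 7/200.

7/200


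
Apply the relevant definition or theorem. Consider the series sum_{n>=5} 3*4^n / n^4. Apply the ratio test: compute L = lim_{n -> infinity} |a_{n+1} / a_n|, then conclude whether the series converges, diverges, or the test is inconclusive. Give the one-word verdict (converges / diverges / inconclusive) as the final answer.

Let a_n denote the general term. Form the ratio a_{n+1}/a_n and simplify:
a_{n+1}/a_n = 4*n^4/(n + 1)^4
Take the limit as n -> infinity: L = 4.
Since L = 4 > 1 (or L = infinity), the ratio test implies the series diverges.

diverges


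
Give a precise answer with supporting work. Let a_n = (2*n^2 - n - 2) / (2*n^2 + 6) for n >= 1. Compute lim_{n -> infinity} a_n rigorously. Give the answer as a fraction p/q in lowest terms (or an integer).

Divide numerator and denominator by n^2, the highest power:
numerator / n^2 = 2 - 1/n - 2/n^2
denominator / n^2 = 2 + 6/n^2
As n -> infinity, all terms of the form c/n^k (k >= 1) tend to 0.
So numerator / n^2 -> 2 and denominator / n^2 -> 2.
Therefore lim a_n = 1.

1


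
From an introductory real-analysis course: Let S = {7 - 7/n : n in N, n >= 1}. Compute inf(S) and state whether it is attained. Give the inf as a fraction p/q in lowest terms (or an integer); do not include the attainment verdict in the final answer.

Analysis:
- Values: 0, 7/2, 14/3, 21/4, ... strictly increasing.
- Minimum is 0 (n=1); inf = 0 (attained).
- 7 - 7/n -> 7 from below; sup = 7, not attained.
Conclusion: inf(S) = 0, attained in S.

0


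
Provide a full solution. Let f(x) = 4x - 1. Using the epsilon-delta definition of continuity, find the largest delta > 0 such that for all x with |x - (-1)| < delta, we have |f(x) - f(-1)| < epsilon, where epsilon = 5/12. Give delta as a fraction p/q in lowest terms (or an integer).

We compute f(-1) = 4*(-1) - 1 = -5.
|f(x) - f(-1)| = |4x - 1 - (-5)| = |4(x - (-1))| = 4|x - (-1)|.
We need 4|x - (-1)| < 5/12, i.e. |x - (-1)| < 5/12 / 4 = 5/48.
So any delta <= 5/48 works. Conversely, if delta > 5/48, then x = -1 + 5/48 satisfies |x - (-1)| = 5/48 < delta but |f(x) - f(-1)| = 4 * 5/48 = 5/12, which is not < 5/12; so no larger delta works.
Hence the largest such delta is 5/48.

5/48


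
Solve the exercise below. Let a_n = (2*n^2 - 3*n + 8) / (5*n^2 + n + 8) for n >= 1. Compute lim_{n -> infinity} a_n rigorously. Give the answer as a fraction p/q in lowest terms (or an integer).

Divide numerator and denominator by n^2, the highest power:
numerator / n^2 = 2 - 3/n + 8/n^2
denominator / n^2 = 5 + 1/n + 8/n^2
As n -> infinity, all terms of the form c/n^k (k >= 1) tend to 0.
So numerator / n^2 -> 2 and denominator / n^2 -> 5.
Therefore lim a_n = 2/5.

2/5


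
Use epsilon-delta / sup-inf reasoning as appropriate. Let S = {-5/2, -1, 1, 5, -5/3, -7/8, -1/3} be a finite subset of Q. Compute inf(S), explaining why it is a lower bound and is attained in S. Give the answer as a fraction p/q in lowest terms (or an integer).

S is finite, so inf(S) = min(S).
Sorted increasing:
-5/2, -5/3, -1, -7/8, -1/3, 1, 5
The extremum is -5/2.
For every x in S, x >= -5/2. And -5/2 is in S, so it is attained.
Therefore inf(S) = -5/2.

-5/2


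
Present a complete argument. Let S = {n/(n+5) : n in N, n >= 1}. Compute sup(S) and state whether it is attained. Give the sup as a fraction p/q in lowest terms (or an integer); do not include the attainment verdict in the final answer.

Analysis:
- Values: 1/6, 2/7, 3/8, 4/9, ... strictly increasing.
- Minimum is 1/6 (n=1); inf = 1/6 (attained).
- n/(n+5) = 1 - 5/(n+5) -> 1 from below as n -> infinity, and never equals 1.
- So sup = 1 (not attained).
Conclusion: sup(S) = 1, not attained in S.

1


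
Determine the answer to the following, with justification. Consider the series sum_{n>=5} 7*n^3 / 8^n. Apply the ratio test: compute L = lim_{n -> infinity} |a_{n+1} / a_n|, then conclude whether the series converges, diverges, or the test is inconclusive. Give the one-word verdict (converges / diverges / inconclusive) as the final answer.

Let a_n denote the general term. Form the ratio a_{n+1}/a_n and simplify:
a_{n+1}/a_n = (n + 1)^3/(8*n^3)
Take the limit as n -> infinity: L = 1/8.
Since L = 1/8 < 1, the ratio test implies the series converges.

converges


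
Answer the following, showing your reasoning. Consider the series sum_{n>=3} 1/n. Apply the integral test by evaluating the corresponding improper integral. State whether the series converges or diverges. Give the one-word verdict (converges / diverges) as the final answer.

Let f(x) = 1/x. Then f is positive, continuous, and decreasing on [3, infinity), so the integral test applies.
Compute the improper integral int_{3}^infinity f(x) dx:
  antiderivative F(x) = log(x).
  As x -> infinity, log(x) -> infinity.
  So int = infinity - log(3) = infinity. By the integral test, the series diverges.

diverges


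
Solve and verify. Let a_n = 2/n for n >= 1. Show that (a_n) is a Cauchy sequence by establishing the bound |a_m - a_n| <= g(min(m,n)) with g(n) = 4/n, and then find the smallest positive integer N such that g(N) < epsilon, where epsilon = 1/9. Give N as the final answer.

For any m, n >= 1, by the triangle inequality:
|a_m - a_n| = |2/m - 2/n| <= 2*1/m + 2*1/n <= 4/min(m,n).
So g(n) = 4/n bounds the Cauchy difference. Since g(n) -> 0, (a_n) is Cauchy.
Now solve g(N) < 1/9: 4/N < 1/9 <=> N > 4 / (1/9) = 36.
The smallest integer strictly greater than 36 is N = 37.
Check: g(37) = 4/37 = 4/37 < 1/9; g(36) = 1/9 >= 1/9. So N = 37.

37


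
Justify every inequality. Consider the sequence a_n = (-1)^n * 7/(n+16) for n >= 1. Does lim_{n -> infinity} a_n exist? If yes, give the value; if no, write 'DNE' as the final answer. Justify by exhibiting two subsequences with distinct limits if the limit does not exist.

Examine the behaviour of a_n along subsequences.
Even-n subsequence a_{2k} = 7/(2k+16) -> 0. Odd-n subsequence a_{2k+1} = -7/(2k+17) -> 0. Both tend to 0, which suggests the limit is 0; verify directly.
|a_n - 0| = 7/(n+16) < 7/n for every n >= 1.
Given epsilon > 0, choose a positive integer N > 7/epsilon. Then for all n >= N, |a_n| < 7/n <= 7/N < epsilon.
So by the definition of the limit, lim a_n exists and equals 0.

0


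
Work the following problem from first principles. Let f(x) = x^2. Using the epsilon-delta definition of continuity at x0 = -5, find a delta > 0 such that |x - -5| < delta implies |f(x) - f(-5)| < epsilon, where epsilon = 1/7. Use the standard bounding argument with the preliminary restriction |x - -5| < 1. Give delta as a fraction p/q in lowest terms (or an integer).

Factor: |x^2 - (-5)^2| = |x - -5| * |x + -5|.
Impose |x - -5| < 1 first. Then |x + -5| = |(x - -5) + 2*(-5)| <= |x - -5| + 2*|-5| < 1 + 10 = 11.
So |x^2 - (-5)^2| < delta * 11.
We need delta * 11 <= 1/7, i.e. delta <= 1/7/11 = 1/77.
Since 1/77 < 1, this is tighter than 1; take delta = 1/77.
So delta = 1/77 works.

1/77


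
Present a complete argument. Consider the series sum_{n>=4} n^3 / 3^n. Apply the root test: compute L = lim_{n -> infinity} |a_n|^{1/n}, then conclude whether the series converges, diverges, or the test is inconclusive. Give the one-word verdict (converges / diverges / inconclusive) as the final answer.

Let a_n denote the general term. Form |a_n|^(1/n) and simplify:
|a_n|^(1/n) = n^(3/n)/3
Take the limit as n -> infinity: L = 1/3.
Since L = 1/3 < 1, the root test implies convergence.

converges
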